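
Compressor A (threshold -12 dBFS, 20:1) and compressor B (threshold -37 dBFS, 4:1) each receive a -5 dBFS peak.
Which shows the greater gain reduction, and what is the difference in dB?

A: overshoot 7 dB → output overshoot 0.35 dB → GR 6.65 dB.
B: overshoot 32 dB → output overshoot 8 dB → GR 24 dB.
Difference: 17.35 dB in favour of B.

B, by 17.35 dB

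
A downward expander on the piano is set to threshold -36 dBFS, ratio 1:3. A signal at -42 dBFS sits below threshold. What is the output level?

-54 dBFS

Undershoot = (-36) − (-42) = 6 dB.
At 1:3, that expands to 18 dB under threshold.
Output = -36 − 18 = -54 dBFS.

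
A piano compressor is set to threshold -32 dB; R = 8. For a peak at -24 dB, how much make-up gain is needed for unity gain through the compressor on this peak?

7 dB

Overshoot 8 dB → 8/8 = 1 dB after compression, so the compressed level is -32 + 1 = -31 dB.
Make-up = target − compressed = -24 − (-31) = 7 dB.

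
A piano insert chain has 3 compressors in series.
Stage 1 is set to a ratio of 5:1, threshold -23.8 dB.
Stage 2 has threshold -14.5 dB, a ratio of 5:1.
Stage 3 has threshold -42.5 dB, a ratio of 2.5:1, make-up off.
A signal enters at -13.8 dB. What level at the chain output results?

-34.22 dB

Stage 1: 10 dB above -23.8 dB, reduced 5:1 to 2 dB above → -21.8 dB.
Stage 2: -21.8 dB is at or below the -14.5 dB threshold — no compression; output -21.8 dB.
Stage 3: overshoot 20.7 dB → 20.7/2.5 = 8.28 dB → -34.22 dB.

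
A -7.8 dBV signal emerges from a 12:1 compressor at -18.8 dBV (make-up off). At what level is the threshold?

-19.8 dBV

Let T be the threshold. Output overshoot = (input overshoot)/R, so -18.8 − T = (-7.8 − T)/12.
12·(-18.8 − T) = -7.8 − T → 11·T = -225.6 − (-7.8) = -217.8.
T = -217.8/11 = -19.8 dBV.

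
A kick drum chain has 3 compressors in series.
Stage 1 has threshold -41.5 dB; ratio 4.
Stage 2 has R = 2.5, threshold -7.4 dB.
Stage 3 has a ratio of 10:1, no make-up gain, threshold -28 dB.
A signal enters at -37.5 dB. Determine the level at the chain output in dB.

Stage 1: -37.5 dB is 4 dB over -41.5 dB; at 4:1 that becomes 1 dB over, giving -40.5 dB.
Stage 2: -40.5 dB ≤ -7.4 dB, so stage 2 doesn't engage; output -40.5 dB.
Stage 3: -40.5 dB is at or below the -28 dB threshold — no compression; output -40.5 dB.

-40.5 dB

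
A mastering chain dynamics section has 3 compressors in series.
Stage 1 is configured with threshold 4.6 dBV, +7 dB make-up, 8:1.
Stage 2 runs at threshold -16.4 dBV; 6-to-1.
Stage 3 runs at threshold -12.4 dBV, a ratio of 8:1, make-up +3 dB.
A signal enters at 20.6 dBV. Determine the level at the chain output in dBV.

-9.275 dBV

Stage 1: 16 dB above 4.6 dBV, reduced 8:1 to 2 dB above → 6.6 dBV; +7 dB make-up → 13.6 dBV.
Stage 2: 13.6 dBV is 30 dB over -16.4 dBV; at 6:1 that becomes 5 dB over, giving -11.4 dBV.
Stage 3: overshoot 1 dB → 1/8 = 0.125 dB → -12.275 dBV; +3 dB make-up → -9.275 dBV.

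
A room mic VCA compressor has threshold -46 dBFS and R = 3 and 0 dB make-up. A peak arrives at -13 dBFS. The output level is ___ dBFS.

-13 dBFS sits 33 dB over threshold.
At 3:1 the overshoot is divided by 3, leaving 11 dB above threshold.
So the level is -46 + 11 = -35 dBFS.

-35 dBFS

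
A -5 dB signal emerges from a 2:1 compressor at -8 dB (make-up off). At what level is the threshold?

Input is 6 dB above T (since output overshoot × R = input overshoot: (-8 − T)·2 = -5 − T gives T = -11 dB).
Check: -11 + (-5 − (-11))/2 = -11 + 3 = -8 dB. ✓

-11 dB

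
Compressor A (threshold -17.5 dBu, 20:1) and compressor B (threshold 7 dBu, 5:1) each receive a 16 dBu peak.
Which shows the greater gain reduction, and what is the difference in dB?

A: overshoot 33.5 dB → output overshoot 1.675 dB → GR 31.825 dB.
B: overshoot 9 dB → output overshoot 1.8 dB → GR 7.2 dB.
Difference: 24.625 dB in favour of A.

A, by 24.625 dB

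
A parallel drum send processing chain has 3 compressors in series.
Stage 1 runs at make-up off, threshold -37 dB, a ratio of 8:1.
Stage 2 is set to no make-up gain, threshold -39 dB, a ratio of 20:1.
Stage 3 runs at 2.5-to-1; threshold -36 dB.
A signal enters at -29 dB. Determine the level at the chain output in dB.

-38.85 dB

Stage 1: -29 dB is 8 dB over -37 dB; at 8:1 that becomes 1 dB over, giving -36 dB.
Stage 2: -36 dB is 3 dB over -39 dB; at 20:1 that becomes 0.15 dB over, giving -38.85 dB.
Stage 3: -38.85 dB is at or below the -36 dB threshold — no compression; output -38.85 dB.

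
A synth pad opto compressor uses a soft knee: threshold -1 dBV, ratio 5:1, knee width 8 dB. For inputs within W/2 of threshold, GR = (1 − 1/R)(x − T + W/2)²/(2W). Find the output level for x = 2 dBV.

-0.45 dBV

x − T + W/2 = 2 − (-1) + 4 = 7.
GR = (1 − 1/5) × 7² / 16 = 0.8 × 49 / 16 = 2.45 dB.
Output = 2 − 2.45 = -0.45 dBV.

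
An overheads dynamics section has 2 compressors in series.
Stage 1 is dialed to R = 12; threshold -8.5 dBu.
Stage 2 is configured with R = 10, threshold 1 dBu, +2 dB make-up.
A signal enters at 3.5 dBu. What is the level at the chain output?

-5.5 dBu

Stage 1: overshoot 12 dB → 12/12 = 1 dB → -7.5 dBu.
Stage 2: below threshold (-7.5 ≤ 1); passes unchanged; make-up brings it to -5.5 dBu.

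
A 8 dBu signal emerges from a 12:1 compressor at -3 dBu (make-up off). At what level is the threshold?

-4 dBu

Let T be the threshold. Output overshoot = (input overshoot)/R, so -3 − T = (8 − T)/12.
12·(-3 − T) = 8 − T → 11·T = -36 − 8 = -44.
T = -44/11 = -4 dBu.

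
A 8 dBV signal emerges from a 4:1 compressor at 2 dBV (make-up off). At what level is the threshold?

0 dBV

Let T be the threshold. Output overshoot = (input overshoot)/R, so 2 − T = (8 − T)/4.
4·(2 − T) = 8 − T → 3·T = 8 − 8 = 0.
T = 0/3 = 0 dBV.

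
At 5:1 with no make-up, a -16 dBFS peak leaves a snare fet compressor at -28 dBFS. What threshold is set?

Input is 15 dB above T (since output overshoot × R = input overshoot: (-28 − T)·5 = -16 − T gives T = -31 dBFS).
Check: -31 + (-16 − (-31))/5 = -31 + 3 = -28 dBFS. ✓

-31 dBFS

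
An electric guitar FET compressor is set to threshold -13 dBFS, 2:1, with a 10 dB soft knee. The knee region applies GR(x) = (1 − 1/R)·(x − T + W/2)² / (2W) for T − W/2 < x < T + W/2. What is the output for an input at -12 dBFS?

-12.9 dBFS

x − T + W/2 = -12 − (-13) + 5 = 6.
GR = (1 − 1/2) × 6² / 20 = 0.5 × 36 / 20 = 0.9 dB.
Output = -12 − 0.9 = -12.9 dBFS.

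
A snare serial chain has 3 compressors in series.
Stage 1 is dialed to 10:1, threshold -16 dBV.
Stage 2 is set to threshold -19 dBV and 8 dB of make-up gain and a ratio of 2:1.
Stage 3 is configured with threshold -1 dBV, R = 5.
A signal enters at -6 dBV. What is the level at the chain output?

-9 dBV

Stage 1: overshoot 10 dB → 10/10 = 1 dB → -15 dBV.
Stage 2: -15 dBV is 4 dB over -19 dBV; at 2:1 that becomes 2 dB over, giving -17 dBV; +8 dB make-up → -9 dBV.
Stage 3: -9 dBV is at or below the -1 dBV threshold — no compression; output -9 dBV.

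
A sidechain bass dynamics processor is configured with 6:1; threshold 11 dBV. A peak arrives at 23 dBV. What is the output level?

13 dBV

23 dBV sits 12 dB over threshold.
6:1 compression reduces that to 12/6 = 2 dB over.
That puts the output at 13 dBV.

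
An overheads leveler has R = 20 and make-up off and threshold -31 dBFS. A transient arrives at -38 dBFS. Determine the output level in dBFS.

-38 dBFS

-38 dBFS is 7 dB below the -31 dBFS threshold, so no gain reduction is applied.
Output = input = -38 dBFS.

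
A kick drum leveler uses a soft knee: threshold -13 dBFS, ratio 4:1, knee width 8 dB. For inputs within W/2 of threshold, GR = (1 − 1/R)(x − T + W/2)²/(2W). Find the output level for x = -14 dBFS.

-14.421875 dBFS

x − T + W/2 = -14 − (-13) + 4 = 3.
GR = (1 − 1/4) × 3² / 16 = 0.75 × 9 / 16 = 0.421875 dB.
Output = -14 − 0.421875 = -14.421875 dBFS.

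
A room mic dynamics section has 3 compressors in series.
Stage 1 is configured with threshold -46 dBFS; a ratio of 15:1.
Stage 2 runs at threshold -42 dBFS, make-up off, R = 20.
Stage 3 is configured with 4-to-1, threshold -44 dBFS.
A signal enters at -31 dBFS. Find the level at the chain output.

-45 dBFS

Stage 1: 15 dB above -46 dBFS, reduced 15:1 to 1 dB above → -45 dBFS.
Stage 2: -45 dBFS is at or below the -42 dBFS threshold — no compression; output -45 dBFS.
Stage 3: -45 dBFS is at or below the -44 dBFS threshold — no compression; output -45 dBFS.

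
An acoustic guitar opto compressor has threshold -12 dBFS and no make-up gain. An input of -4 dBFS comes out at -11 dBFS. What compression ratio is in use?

Input overshoot = -4 − (-12) = 8 dB; output overshoot = -11 − (-12) = 1 dB.
Ratio = 8 / 1 = 8.

8:1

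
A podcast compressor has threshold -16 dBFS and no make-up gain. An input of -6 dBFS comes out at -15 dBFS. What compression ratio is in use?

10:1

Input overshoot = -6 − (-16) = 10 dB; output overshoot = -15 − (-16) = 1 dB.
Ratio = 10 / 1 = 10.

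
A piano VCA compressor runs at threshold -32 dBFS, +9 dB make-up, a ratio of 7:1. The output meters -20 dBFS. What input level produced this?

-11 dBFS

Remove make-up: -20 − 9 = -29 dBFS.
Post-compression overshoot = -29 − (-32) = 3 dB.
Before 7:1 compression the overshoot was 3 × 7 = 21 dB, so input = -32 + 21 = -11 dBFS.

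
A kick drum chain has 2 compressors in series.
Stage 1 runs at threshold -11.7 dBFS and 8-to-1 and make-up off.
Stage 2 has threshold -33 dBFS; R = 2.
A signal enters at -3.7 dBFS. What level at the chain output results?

-21.85 dBFS

Stage 1: -3.7 dBFS is 8 dB over -11.7 dBFS; at 8:1 that becomes 1 dB over, giving -10.7 dBFS.
Stage 2: overshoot 22.3 dB → 22.3/2 = 11.15 dB → -21.85 dBFS.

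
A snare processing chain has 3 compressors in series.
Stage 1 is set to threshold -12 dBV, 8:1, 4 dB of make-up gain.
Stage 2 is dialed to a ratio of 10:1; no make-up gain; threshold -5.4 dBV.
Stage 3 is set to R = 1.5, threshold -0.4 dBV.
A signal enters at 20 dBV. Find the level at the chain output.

-5.26 dBV

Stage 1: 20 dBV is 32 dB over -12 dBV; at 8:1 that becomes 4 dB over, giving -8 dBV; +4 dB make-up → -4 dBV.
Stage 2: overshoot 1.4 dB → 1.4/10 = 0.14 dB → -5.26 dBV.
Stage 3: -5.26 dBV ≤ -0.4 dBV, so stage 3 doesn't engage; output -5.26 dBV.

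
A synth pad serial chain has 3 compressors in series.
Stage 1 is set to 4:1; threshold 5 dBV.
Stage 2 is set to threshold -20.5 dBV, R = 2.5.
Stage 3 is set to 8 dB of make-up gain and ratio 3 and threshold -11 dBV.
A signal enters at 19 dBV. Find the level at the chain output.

-2.3 dBV

Stage 1: overshoot 14 dB → 14/4 = 3.5 dB → 8.5 dBV.
Stage 2: 8.5 dBV is 29 dB over -20.5 dBV; at 2.5:1 that becomes 11.6 dB over, giving -8.9 dBV.
Stage 3: overshoot 2.1 dB → 2.1/3 = 0.7 dB → -10.3 dBV; +8 dB make-up → -2.3 dBV.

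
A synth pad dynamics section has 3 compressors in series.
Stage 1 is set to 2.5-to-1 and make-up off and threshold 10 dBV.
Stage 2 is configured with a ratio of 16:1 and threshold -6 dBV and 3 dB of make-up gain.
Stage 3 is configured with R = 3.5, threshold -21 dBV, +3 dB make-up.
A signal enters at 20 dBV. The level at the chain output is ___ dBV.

-12.5 dBV

Stage 1: 20 dBV is 10 dB over 10 dBV; at 2.5:1 that becomes 4 dB over, giving 14 dBV.
Stage 2: 20 dB above -6 dBV, reduced 16:1 to 1.25 dB above → -4.75 dBV; +3 dB make-up → -1.75 dBV.
Stage 3: overshoot 19.25 dB → 19.25/3.5 = 5.5 dB → -15.5 dBV; +3 dB make-up → -12.5 dBV.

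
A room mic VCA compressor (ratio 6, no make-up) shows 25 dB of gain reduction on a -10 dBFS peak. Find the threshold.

Input is 30 dB above T (since output overshoot × R = input overshoot: (-35 − T)·6 = -10 − T gives T = -40 dBFS).
Check: -40 + (-10 − (-40))/6 = -40 + 5 = -35 dBFS. ✓

-40 dBFS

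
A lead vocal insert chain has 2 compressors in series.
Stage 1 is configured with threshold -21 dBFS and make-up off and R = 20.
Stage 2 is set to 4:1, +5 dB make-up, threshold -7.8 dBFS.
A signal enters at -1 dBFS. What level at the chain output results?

Stage 1: -1 dBFS is 20 dB over -21 dBFS; at 20:1 that becomes 1 dB over, giving -20 dBFS.
Stage 2: -20 dBFS is at or below the -7.8 dBFS threshold — no compression; make-up brings it to -15 dBFS.

-15 dBFS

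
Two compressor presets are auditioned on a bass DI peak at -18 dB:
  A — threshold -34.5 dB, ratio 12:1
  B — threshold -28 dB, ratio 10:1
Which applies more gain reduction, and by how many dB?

A, by 6.125 dB

A: overshoot 16.5 dB → output overshoot 1.375 dB → GR 15.125 dB.
B: overshoot 10 dB → output overshoot 1 dB → GR 9 dB.
A applies 6.125 dB more gain reduction.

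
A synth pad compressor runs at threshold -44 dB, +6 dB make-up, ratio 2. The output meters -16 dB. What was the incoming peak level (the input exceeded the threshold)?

0 dB

Before make-up, the level was -16 − 6 = -22 dB.
Post-compression overshoot = -22 − (-44) = 22 dB.
Undo the ratio: input overshoot = 22 × 2 = 44 dB, giving input = 0 dB.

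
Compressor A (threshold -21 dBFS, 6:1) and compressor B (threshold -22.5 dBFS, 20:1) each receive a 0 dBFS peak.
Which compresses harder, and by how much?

A: GR = 21 − 21/6 = 17.5 dB.
B: GR = 22.5 − 22.5/20 = 21.375 dB.
B applies 3.875 dB more gain reduction.

B, by 3.875 dB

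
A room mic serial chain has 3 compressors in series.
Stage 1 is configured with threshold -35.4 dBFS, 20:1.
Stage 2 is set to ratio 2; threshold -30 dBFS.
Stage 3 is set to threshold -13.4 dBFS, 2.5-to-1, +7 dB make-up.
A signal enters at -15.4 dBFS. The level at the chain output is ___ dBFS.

-27.4 dBFS

Stage 1: 20 dB above -35.4 dBFS, reduced 20:1 to 1 dB above → -34.4 dBFS.
Stage 2: below threshold (-34.4 ≤ -30); passes unchanged; output -34.4 dBFS.
Stage 3: below threshold (-34.4 ≤ -13.4); passes unchanged; make-up brings it to -27.4 dBFS.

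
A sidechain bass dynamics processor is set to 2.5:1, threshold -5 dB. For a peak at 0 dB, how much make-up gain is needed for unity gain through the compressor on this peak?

Overshoot 5 dB → 5/2.5 = 2 dB after compression, so the compressed level is -5 + 2 = -3 dB.
Make-up = target − compressed = 0 − (-3) = 3 dB.

3 dB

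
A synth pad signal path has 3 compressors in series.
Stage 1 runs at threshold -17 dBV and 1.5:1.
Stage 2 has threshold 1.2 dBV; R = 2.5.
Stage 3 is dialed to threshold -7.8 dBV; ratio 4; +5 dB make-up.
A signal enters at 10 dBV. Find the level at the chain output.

Stage 1: overshoot 27 dB → 27/1.5 = 18 dB → 1 dBV.
Stage 2: 1 dBV ≤ 1.2 dBV, so stage 2 doesn't engage; output 1 dBV.
Stage 3: overshoot 8.8 dB → 8.8/4 = 2.2 dB → -5.6 dBV; +5 dB make-up → -0.6 dBV.

-0.6 dBV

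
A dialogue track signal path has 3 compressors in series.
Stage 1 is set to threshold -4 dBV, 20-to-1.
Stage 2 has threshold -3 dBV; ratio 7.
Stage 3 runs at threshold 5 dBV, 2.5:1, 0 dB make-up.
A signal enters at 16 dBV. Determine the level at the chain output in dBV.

Stage 1: 16 dBV is 20 dB over -4 dBV; at 20:1 that becomes 1 dB over, giving -3 dBV.
Stage 2: -3 dBV ≤ -3 dBV, so stage 2 doesn't engage; output -3 dBV.
Stage 3: below threshold (-3 ≤ 5); passes unchanged; output -3 dBV.

-3 dBV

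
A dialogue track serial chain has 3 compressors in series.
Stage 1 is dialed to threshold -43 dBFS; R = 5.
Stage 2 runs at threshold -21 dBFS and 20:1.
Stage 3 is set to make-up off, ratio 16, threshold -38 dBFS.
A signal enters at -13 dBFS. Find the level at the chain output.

Stage 1: 30 dB above -43 dBFS, reduced 5:1 to 6 dB above → -37 dBFS.
Stage 2: below threshold (-37 ≤ -21); passes unchanged; output -37 dBFS.
Stage 3: -37 dBFS is 1 dB over -38 dBFS; at 16:1 that becomes 0.0625 dB over, giving -37.9375 dBFS.

-37.9375 dBFS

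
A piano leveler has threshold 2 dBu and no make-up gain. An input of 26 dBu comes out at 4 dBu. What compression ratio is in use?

Input overshoot = 26 − 2 = 24 dB; output overshoot = 4 − 2 = 2 dB.
Ratio = 24 / 2 = 12.

12:1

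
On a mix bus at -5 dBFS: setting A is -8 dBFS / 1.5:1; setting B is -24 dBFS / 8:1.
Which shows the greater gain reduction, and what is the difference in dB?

B, by 15.625 dB

A: 3 dB over, compressed to 2 dB over, so 1 dB of GR.
B: 19 dB over, compressed to 2.375 dB over, so 16.625 dB of GR.
B applies 15.625 dB more gain reduction.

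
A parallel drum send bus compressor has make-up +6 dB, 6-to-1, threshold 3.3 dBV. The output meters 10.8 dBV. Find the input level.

Before make-up, the level was 10.8 − 6 = 4.8 dBV.
Post-compression overshoot = 4.8 − 3.3 = 1.5 dB.
Input overshoot = R × output overshoot = 9 dB → input = 3.3 + 9 = 12.3 dBV.

12.3 dBV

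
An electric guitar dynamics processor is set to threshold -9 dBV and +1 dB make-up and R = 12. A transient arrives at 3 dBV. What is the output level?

-7 dBV

The input is 12 dB above the -9 dBV threshold.
The 12 dB excess becomes 1 dB after 12:1 reduction.
That puts the output at -8 dBV; make-up adds 1 dB, giving -7 dBV.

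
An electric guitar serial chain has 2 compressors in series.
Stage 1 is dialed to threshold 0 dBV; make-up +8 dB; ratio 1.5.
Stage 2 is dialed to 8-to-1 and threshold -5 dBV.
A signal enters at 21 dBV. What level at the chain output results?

-1.625 dBV

Stage 1: overshoot 21 dB → 21/1.5 = 14 dB → 14 dBV; +8 dB make-up → 22 dBV.
Stage 2: 22 dBV is 27 dB over -5 dBV; at 8:1 that becomes 3.375 dB over, giving -1.625 dBV.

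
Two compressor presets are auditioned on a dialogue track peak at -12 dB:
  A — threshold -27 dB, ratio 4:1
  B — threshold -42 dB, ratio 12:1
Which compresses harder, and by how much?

A: overshoot 15 dB → output overshoot 3.75 dB → GR 11.25 dB.
B: overshoot 30 dB → output overshoot 2.5 dB → GR 27.5 dB.
B reduces 16.25 dB more.

B, by 16.25 dB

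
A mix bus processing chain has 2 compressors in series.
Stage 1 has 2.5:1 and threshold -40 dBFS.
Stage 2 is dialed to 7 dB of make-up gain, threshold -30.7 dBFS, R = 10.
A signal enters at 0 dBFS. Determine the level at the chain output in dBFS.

Stage 1: 0 dBFS is 40 dB over -40 dBFS; at 2.5:1 that becomes 16 dB over, giving -24 dBFS.
Stage 2: -24 dBFS is 6.7 dB over -30.7 dBFS; at 10:1 that becomes 0.67 dB over, giving -30.03 dBFS; +7 dB make-up → -23.03 dBFS.

-23.03 dBFS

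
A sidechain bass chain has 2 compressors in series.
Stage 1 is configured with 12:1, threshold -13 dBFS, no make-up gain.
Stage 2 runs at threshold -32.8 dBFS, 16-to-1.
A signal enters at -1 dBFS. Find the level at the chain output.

-31.5 dBFS

Stage 1: -1 dBFS is 12 dB over -13 dBFS; at 12:1 that becomes 1 dB over, giving -12 dBFS.
Stage 2: -12 dBFS is 20.8 dB over -32.8 dBFS; at 16:1 that becomes 1.3 dB over, giving -31.5 dBFS.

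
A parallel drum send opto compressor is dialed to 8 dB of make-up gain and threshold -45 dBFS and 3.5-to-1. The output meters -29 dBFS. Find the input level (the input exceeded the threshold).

Remove make-up: -29 − 8 = -37 dBFS.
Post-compression overshoot = -37 − (-45) = 8 dB.
Undo the ratio: input overshoot = 8 × 3.5 = 28 dB, giving input = -17 dBFS.

-17 dBFS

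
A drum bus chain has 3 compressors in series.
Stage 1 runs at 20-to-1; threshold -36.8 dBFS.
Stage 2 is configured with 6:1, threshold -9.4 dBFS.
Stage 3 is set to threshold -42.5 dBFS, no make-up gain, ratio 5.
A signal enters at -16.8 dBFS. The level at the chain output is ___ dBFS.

-41.16 dBFS

Stage 1: 20 dB above -36.8 dBFS, reduced 20:1 to 1 dB above → -35.8 dBFS.
Stage 2: -35.8 dBFS ≤ -9.4 dBFS, so stage 2 doesn't engage; output -35.8 dBFS.
Stage 3: 6.7 dB above -42.5 dBFS, reduced 5:1 to 1.34 dB above → -41.16 dBFS.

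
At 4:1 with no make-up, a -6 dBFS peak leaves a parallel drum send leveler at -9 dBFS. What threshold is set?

Let T be the threshold. Output overshoot = (input overshoot)/R, so -9 − T = (-6 − T)/4.
4·(-9 − T) = -6 − T → 3·T = -36 − (-6) = -30.
T = -30/3 = -10 dBFS.

-10 dBFS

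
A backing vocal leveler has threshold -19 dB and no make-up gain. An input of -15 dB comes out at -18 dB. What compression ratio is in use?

4:1

Input overshoot = -15 − (-19) = 4 dB; output overshoot = -18 − (-19) = 1 dB.
Ratio = 4 / 1 = 4.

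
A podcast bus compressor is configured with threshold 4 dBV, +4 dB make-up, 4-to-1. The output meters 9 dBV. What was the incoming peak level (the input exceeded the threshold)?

Before make-up, the level was 9 − 4 = 5 dBV.
That's 1 dB above the 4 dBV threshold.
Undo the ratio: input overshoot = 1 × 4 = 4 dB, giving input = 8 dBV.

8 dBV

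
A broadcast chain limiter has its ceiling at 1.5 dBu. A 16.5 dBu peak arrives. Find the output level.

The limiter clamps the peak to its 1.5 dBu ceiling.

1.5 dBu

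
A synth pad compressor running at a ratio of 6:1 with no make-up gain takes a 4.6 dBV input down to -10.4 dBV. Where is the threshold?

Gain reduction = 4.6 − (-10.4) = 15 dB; output overshoot = GR / (R − 1) = 15 / 5 = 3 dB.
Threshold = output − output overshoot = -10.4 − 3 = -13.4 dBV.

-13.4 dBV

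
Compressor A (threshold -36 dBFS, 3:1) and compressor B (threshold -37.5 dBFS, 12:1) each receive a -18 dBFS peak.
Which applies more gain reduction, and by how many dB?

B, by 5.875 dB

A: 18 dB over, compressed to 6 dB over, so 12 dB of GR.
B: 19.5 dB over, compressed to 1.625 dB over, so 17.875 dB of GR.
B applies 5.875 dB more gain reduction.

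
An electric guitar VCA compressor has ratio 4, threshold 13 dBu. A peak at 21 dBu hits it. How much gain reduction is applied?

21 dBu exceeds the threshold by 8 dB.
A 4:1 ratio leaves 2 dB of that excess.
Gain reduction = 8 − 2 = 6 dB.

6 dB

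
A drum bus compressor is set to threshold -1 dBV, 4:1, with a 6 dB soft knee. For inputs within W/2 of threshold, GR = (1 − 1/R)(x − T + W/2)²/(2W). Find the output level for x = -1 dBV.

-1.5625 dBV

x − T + W/2 = -1 − (-1) + 3 = 3.
GR = (1 − 1/4) × 3² / 12 = 0.75 × 9 / 12 = 0.5625 dB.
Output = -1 − 0.5625 = -1.5625 dBV.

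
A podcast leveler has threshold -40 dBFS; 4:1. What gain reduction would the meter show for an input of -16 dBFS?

-16 dBFS exceeds the threshold by 24 dB.
After 4:1 compression the overshoot becomes 24/4 = 6 dB.
Gain reduction = 24 − 6 = 18 dB.

18 dB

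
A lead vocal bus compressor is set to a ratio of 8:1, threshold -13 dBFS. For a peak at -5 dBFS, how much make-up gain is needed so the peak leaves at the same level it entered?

Without make-up, output = threshold + overshoot/8 = -13 + 1 = -12 dBFS.
Gap to target: 7 dB.

7 dB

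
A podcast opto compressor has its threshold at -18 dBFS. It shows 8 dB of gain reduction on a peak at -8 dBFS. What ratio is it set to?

Input overshoot = -8 − (-18) = 10 dB.
Output overshoot = 10 − 8 = 2 dB.
Ratio = input overshoot / output overshoot = 10 / 2 = 5.

5:1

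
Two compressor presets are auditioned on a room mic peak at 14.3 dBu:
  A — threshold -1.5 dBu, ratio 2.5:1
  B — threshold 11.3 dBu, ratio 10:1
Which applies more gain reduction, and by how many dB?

A, by 6.78 dB

A: overshoot 15.8 dB → output overshoot 6.32 dB → GR 9.48 dB.
B: overshoot 3 dB → output overshoot 0.3 dB → GR 2.7 dB.
A reduces 6.78 dB more.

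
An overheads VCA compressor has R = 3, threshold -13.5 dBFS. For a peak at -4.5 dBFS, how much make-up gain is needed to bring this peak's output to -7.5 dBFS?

3 dB

The peak compresses to -13.5 + 9/3 = -10.5 dBFS.
To reach -7.5 dBFS requires -7.5 − (-10.5) = 3 dB of make-up.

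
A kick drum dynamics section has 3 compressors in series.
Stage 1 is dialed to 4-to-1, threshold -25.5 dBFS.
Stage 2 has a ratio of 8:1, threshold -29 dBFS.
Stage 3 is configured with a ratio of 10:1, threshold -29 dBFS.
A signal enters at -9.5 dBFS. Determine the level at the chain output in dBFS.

-28.90625 dBFS

Stage 1: -9.5 dBFS is 16 dB over -25.5 dBFS; at 4:1 that becomes 4 dB over, giving -21.5 dBFS.
Stage 2: overshoot 7.5 dB → 7.5/8 = 0.9375 dB → -28.0625 dBFS.
Stage 3: 0.9375 dB above -29 dBFS, reduced 10:1 to 0.09375 dB above → -28.90625 dBFS.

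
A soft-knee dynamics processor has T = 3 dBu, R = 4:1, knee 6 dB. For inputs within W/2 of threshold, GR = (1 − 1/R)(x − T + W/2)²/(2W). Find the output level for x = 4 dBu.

x − T + W/2 = 4 − 3 + 3 = 4.
GR = (1 − 1/4) × 4² / 12 = 0.75 × 16 / 12 = 1 dB.
Output = 4 − 1 = 3 dBu.

3 dBu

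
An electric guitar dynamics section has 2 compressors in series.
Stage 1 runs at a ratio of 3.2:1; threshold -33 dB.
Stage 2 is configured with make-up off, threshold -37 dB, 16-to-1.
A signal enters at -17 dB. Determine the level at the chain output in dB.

Stage 1: -17 dB is 16 dB over -33 dB; at 3.2:1 that becomes 5 dB over, giving -28 dB.
Stage 2: -28 dB is 9 dB over -37 dB; at 16:1 that becomes 0.5625 dB over, giving -36.4375 dB.

-36.4375 dB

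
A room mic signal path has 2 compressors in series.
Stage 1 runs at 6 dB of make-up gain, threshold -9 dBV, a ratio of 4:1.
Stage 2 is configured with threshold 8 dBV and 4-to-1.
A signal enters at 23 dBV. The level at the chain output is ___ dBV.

Stage 1: 23 dBV is 32 dB over -9 dBV; at 4:1 that becomes 8 dB over, giving -1 dBV; +6 dB make-up → 5 dBV.
Stage 2: 5 dBV is at or below the 8 dBV threshold — no compression; output 5 dBV.

5 dBV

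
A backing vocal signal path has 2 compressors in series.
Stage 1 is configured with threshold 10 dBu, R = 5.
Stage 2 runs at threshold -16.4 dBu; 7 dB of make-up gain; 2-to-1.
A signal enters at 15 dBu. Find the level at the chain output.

Stage 1: 15 dBu is 5 dB over 10 dBu; at 5:1 that becomes 1 dB over, giving 11 dBu.
Stage 2: 27.4 dB above -16.4 dBu, reduced 2:1 to 13.7 dB above → -2.7 dBu; +7 dB make-up → 4.3 dBu.

4.3 dBu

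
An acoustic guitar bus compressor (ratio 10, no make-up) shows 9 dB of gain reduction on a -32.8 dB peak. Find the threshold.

-42.8 dB

Let T be the threshold. Output overshoot = (input overshoot)/R, so -41.8 − T = (-32.8 − T)/10.
10·(-41.8 − T) = -32.8 − T → 9·T = -418 − (-32.8) = -385.2.
T = -385.2/9 = -42.8 dB.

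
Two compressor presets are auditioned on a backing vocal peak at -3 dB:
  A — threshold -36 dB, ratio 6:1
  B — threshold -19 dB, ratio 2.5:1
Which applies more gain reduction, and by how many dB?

A: 33 dB over, compressed to 5.5 dB over, so 27.5 dB of GR.
B: 16 dB over, compressed to 6.4 dB over, so 9.6 dB of GR.
A reduces 17.9 dB more.

A, by 17.9 dB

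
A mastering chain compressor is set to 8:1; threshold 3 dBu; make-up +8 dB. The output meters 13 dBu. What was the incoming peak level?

Before make-up, the level was 13 − 8 = 5 dBu.
The compressed level sits 5 − 3 = 2 dB over threshold.
Undo the ratio: input overshoot = 2 × 8 = 16 dB, giving input = 19 dBu.

19 dBu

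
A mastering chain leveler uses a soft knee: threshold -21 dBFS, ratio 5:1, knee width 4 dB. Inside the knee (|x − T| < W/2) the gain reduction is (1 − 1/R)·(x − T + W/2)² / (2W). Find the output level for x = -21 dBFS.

x − T + W/2 = -21 − (-21) + 2 = 2.
GR = (1 − 1/5) × 2² / 8 = 0.8 × 4 / 8 = 0.4 dB.
Output = -21 − 0.4 = -21.4 dBFS.

-21.4 dBFS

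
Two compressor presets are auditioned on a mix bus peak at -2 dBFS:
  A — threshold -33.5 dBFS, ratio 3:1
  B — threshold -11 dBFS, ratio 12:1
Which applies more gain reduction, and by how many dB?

A, by 12.75 dB

A: overshoot 31.5 dB → output overshoot 10.5 dB → GR 21 dB.
B: overshoot 9 dB → output overshoot 0.75 dB → GR 8.25 dB.
A reduces 12.75 dB more.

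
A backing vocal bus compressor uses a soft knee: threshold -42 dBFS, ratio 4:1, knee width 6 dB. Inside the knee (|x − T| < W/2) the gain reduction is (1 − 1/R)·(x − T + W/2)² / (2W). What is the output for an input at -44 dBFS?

x − T + W/2 = -44 − (-42) + 3 = 1.
GR = (1 − 1/4) × 1² / 12 = 0.75 × 1 / 12 = 0.0625 dB.
Output = -44 − 0.0625 = -44.0625 dBFS.

-44.0625 dBFS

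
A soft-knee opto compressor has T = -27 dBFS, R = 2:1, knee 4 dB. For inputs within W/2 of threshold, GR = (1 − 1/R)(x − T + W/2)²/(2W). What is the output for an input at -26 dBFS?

x − T + W/2 = -26 − (-27) + 2 = 3.
GR = (1 − 1/2) × 3² / 8 = 0.5 × 9 / 8 = 0.5625 dB.
Output = -26 − 0.5625 = -26.5625 dBFS.

-26.5625 dBFS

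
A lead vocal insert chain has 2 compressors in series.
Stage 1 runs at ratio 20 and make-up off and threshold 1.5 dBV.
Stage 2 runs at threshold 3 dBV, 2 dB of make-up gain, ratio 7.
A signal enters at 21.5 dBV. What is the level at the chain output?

Stage 1: 20 dB above 1.5 dBV, reduced 20:1 to 1 dB above → 2.5 dBV.
Stage 2: 2.5 dBV ≤ 3 dBV, so stage 2 doesn't engage; make-up brings it to 4.5 dBV.

4.5 dBV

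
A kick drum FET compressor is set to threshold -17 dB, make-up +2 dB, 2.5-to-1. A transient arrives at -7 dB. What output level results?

-11 dB

Overshoot: -7 − (-17) = 10 dB.
At 2.5:1 the overshoot is divided by 2.5, leaving 4 dB above threshold.
So the level is -17 + 4 = -13 dB; make-up adds 2 dB, giving -11 dB.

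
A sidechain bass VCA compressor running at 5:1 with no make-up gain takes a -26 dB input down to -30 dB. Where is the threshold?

-31 dB

Let T be the threshold. Output overshoot = (input overshoot)/R, so -30 − T = (-26 − T)/5.
5·(-30 − T) = -26 − T → 4·T = -150 − (-26) = -124.
T = -124/4 = -31 dB.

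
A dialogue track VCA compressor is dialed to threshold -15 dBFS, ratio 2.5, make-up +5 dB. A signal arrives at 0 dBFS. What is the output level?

-4 dBFS

The input is 15 dB above the -15 dBFS threshold.
2.5:1 compression reduces that to 15/2.5 = 6 dB over.
That puts the output at -9 dBFS; make-up adds 5 dB, giving -4 dBFS.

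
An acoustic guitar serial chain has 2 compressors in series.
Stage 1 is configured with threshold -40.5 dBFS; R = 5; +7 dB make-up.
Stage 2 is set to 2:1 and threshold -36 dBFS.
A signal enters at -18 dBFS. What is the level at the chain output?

-32.5 dBFS

Stage 1: -18 dBFS is 22.5 dB over -40.5 dBFS; at 5:1 that becomes 4.5 dB over, giving -36 dBFS; +7 dB make-up → -29 dBFS.
Stage 2: -29 dBFS is 7 dB over -36 dBFS; at 2:1 that becomes 3.5 dB over, giving -32.5 dBFS.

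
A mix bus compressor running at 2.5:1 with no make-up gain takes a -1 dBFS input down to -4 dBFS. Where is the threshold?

-6 dBFS

Let T be the threshold. Output overshoot = (input overshoot)/R, so -4 − T = (-1 − T)/2.5.
2.5·(-4 − T) = -1 − T → 1.5·T = -10 − (-1) = -9.
T = -9/1.5 = -6 dBFS.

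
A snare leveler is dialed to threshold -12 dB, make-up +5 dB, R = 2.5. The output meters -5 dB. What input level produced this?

-7 dB

Before make-up, the level was -5 − 5 = -10 dB.
That's 2 dB above the -12 dB threshold.
Input overshoot = R × output overshoot = 5 dB → input = -12 + 5 = -7 dB.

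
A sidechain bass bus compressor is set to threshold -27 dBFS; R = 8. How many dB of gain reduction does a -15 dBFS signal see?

10.5 dB

-15 dBFS exceeds the threshold by 12 dB.
After 8:1 compression the overshoot becomes 12/8 = 1.5 dB.
So the signal is attenuated by 12 − 1.5 = 10.5 dB.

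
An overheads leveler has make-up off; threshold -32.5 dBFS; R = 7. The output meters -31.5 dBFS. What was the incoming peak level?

-25.5 dBFS

Post-compression overshoot = -31.5 − (-32.5) = 1 dB.
Before 7:1 compression the overshoot was 1 × 7 = 7 dB, so input = -32.5 + 7 = -25.5 dBFS.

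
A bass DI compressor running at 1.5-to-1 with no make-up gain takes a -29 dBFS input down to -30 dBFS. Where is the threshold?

Let T be the threshold. Output overshoot = (input overshoot)/R, so -30 − T = (-29 − T)/1.5.
1.5·(-30 − T) = -29 − T → 0.5·T = -45 − (-29) = -16.
T = -16/0.5 = -32 dBFS.

-32 dBFS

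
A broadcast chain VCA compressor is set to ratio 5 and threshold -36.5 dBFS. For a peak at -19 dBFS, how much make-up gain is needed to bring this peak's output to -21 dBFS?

12 dB

The peak compresses to -36.5 + 17.5/5 = -33 dBFS.
To reach -21 dBFS requires -21 − (-33) = 12 dB of make-up.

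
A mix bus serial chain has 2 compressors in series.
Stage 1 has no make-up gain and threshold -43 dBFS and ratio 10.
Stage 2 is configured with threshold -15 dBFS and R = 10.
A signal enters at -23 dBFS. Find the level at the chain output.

-41 dBFS

Stage 1: 20 dB above -43 dBFS, reduced 10:1 to 2 dB above → -41 dBFS.
Stage 2: below threshold (-41 ≤ -15); passes unchanged; output -41 dBFS.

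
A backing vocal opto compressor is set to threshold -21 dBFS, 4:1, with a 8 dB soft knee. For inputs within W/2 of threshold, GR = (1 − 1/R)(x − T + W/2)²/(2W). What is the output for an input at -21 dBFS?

-21.75 dBFS

x − T + W/2 = -21 − (-21) + 4 = 4.
GR = (1 − 1/4) × 4² / 16 = 0.75 × 16 / 16 = 0.75 dB.
Output = -21 − 0.75 = -21.75 dBFS.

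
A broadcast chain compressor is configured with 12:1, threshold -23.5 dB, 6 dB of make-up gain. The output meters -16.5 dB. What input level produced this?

-11.5 dB

Remove make-up: -16.5 − 6 = -22.5 dB.
The compressed level sits -22.5 − (-23.5) = 1 dB over threshold.
Undo the ratio: input overshoot = 1 × 12 = 12 dB, giving input = -11.5 dB.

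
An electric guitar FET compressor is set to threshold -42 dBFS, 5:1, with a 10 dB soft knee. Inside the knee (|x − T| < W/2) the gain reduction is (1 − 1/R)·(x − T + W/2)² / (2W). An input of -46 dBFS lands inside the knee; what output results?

x − T + W/2 = -46 − (-42) + 5 = 1.
GR = (1 − 1/5) × 1² / 20 = 0.8 × 1 / 20 = 0.04 dB.
Output = -46 − 0.04 = -46.04 dBFS.

-46.04 dBFS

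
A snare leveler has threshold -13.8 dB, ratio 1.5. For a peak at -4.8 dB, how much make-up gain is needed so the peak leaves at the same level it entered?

3 dB

Without make-up, output = threshold + overshoot/1.5 = -13.8 + 6 = -7.8 dB.
Gap to target: 3 dB.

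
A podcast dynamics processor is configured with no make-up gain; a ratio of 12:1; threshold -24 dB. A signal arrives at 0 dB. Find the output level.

-22 dB

The input is 24 dB above the -24 dB threshold.
12:1 compression reduces that to 24/12 = 2 dB over.
That puts the output at -22 dB.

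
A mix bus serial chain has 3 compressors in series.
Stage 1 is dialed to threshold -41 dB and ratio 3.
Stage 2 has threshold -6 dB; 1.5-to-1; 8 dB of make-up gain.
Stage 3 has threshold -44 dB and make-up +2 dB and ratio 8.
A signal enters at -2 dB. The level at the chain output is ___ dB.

Stage 1: overshoot 39 dB → 39/3 = 13 dB → -28 dB.
Stage 2: -28 dB is at or below the -6 dB threshold — no compression; make-up brings it to -20 dB.
Stage 3: -20 dB is 24 dB over -44 dB; at 8:1 that becomes 3 dB over, giving -41 dB; +2 dB make-up → -39 dB.

-39 dB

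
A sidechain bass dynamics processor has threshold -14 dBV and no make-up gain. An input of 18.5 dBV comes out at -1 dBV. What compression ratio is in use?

2.5:1

Input overshoot = 18.5 − (-14) = 32.5 dB; output overshoot = -1 − (-14) = 13 dB.
Ratio = 32.5 / 13 = 2.5.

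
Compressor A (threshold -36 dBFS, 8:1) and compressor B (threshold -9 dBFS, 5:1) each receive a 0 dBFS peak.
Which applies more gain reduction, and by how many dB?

A: GR = 36 − 36/8 = 31.5 dB.
B: GR = 9 − 9/5 = 7.2 dB.
A applies 24.3 dB more gain reduction.

A, by 24.3 dB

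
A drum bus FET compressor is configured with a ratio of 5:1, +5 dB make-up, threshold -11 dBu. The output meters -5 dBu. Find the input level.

Stripping the +5 dB make-up gives -10 dBu at the gain stage.
Post-compression overshoot = -10 − (-11) = 1 dB.
Input overshoot = R × output overshoot = 5 dB → input = -11 + 5 = -6 dBu.

-6 dBu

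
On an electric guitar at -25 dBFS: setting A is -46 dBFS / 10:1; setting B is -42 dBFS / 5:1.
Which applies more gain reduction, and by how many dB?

A: overshoot 21 dB → output overshoot 2.1 dB → GR 18.9 dB.
B: overshoot 17 dB → output overshoot 3.4 dB → GR 13.6 dB.
A applies 5.3 dB more gain reduction.

A, by 5.3 dB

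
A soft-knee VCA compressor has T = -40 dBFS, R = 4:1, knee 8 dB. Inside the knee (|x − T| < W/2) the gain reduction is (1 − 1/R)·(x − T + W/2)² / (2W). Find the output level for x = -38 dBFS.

-39.6875 dBFS

x − T + W/2 = -38 − (-40) + 4 = 6.
GR = (1 − 1/4) × 6² / 16 = 0.75 × 36 / 16 = 1.6875 dB.
Output = -38 − 1.6875 = -39.6875 dBFS.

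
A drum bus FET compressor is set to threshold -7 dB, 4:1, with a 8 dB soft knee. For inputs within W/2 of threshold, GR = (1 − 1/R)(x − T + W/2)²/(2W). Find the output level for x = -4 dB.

-6.296875 dB

x − T + W/2 = -4 − (-7) + 4 = 7.
GR = (1 − 1/4) × 7² / 16 = 0.75 × 49 / 16 = 2.296875 dB.
Output = -4 − 2.296875 = -6.296875 dB.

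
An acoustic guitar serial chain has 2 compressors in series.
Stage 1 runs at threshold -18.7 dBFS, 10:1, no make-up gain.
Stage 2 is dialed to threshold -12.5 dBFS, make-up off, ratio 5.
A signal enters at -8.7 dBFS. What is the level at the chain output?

Stage 1: overshoot 10 dB → 10/10 = 1 dB → -17.7 dBFS.
Stage 2: below threshold (-17.7 ≤ -12.5); passes unchanged; output -17.7 dBFS.

-17.7 dBFS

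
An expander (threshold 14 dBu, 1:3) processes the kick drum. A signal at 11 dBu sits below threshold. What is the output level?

The input is 3 dB below the 14 dBu threshold.
A 1:3 expander multiplies undershoot by 3: 3 × 3 = 9 dB below threshold.
Output = 14 − 9 = 5 dBu.

5 dBu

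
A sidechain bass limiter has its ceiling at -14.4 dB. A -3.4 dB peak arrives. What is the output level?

-14.4 dB

The limiter clamps the peak to its -14.4 dB ceiling.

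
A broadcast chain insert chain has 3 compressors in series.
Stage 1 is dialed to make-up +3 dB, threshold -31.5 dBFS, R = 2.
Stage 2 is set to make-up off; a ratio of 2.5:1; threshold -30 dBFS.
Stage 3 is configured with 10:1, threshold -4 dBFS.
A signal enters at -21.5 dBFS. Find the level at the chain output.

-27.4 dBFS

Stage 1: 10 dB above -31.5 dBFS, reduced 2:1 to 5 dB above → -26.5 dBFS; +3 dB make-up → -23.5 dBFS.
Stage 2: -23.5 dBFS is 6.5 dB over -30 dBFS; at 2.5:1 that becomes 2.6 dB over, giving -27.4 dBFS.
Stage 3: below threshold (-27.4 ≤ -4); passes unchanged; output -27.4 dBFS.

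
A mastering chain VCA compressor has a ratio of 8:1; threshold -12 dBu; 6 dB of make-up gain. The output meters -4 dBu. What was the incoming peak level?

Before make-up, the level was -4 − 6 = -10 dBu.
Post-compression overshoot = -10 − (-12) = 2 dB.
Undo the ratio: input overshoot = 2 × 8 = 16 dB, giving input = 4 dBu.

4 dBu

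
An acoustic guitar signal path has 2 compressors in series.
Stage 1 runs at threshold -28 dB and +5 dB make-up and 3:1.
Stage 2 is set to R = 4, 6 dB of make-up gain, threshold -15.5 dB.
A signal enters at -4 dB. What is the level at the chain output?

-9.375 dB

Stage 1: -4 dB is 24 dB over -28 dB; at 3:1 that becomes 8 dB over, giving -20 dB; +5 dB make-up → -15 dB.
Stage 2: 0.5 dB above -15.5 dB, reduced 4:1 to 0.125 dB above → -15.375 dB; +6 dB make-up → -9.375 dB.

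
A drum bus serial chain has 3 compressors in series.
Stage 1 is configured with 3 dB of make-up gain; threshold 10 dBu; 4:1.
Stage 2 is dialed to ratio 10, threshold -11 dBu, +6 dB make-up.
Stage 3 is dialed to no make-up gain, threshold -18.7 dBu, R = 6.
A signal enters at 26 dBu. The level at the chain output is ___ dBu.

-15.95 dBu

Stage 1: overshoot 16 dB → 16/4 = 4 dB → 14 dBu; +3 dB make-up → 17 dBu.
Stage 2: overshoot 28 dB → 28/10 = 2.8 dB → -8.2 dBu; +6 dB make-up → -2.2 dBu.
Stage 3: 16.5 dB above -18.7 dBu, reduced 6:1 to 2.75 dB above → -15.95 dBu.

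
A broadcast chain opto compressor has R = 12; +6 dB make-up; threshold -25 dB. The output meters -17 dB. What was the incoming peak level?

-1 dB

Stripping the +6 dB make-up gives -23 dB at the gain stage.
That's 2 dB above the -25 dB threshold.
Undo the ratio: input overshoot = 2 × 12 = 24 dB, giving input = -1 dB.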